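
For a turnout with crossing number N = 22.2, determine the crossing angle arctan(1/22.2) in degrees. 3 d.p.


1/N = 1/22.2 = 0.045045
angle = arctan(0.045045) = 0.045015 rad
angle = 0.045015 * 180/pi = 2.579 degrees

2.579


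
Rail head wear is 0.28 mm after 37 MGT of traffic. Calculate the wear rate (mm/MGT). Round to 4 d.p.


Wear rate = total wear / cumulative tonnage
Rate = 0.28 / 37
Rate = 0.0076 mm/MGT

0.0076


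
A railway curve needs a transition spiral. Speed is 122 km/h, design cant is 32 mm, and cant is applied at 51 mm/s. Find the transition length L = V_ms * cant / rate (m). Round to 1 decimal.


Convert speed: V = 122 / 3.6 = 33.8889 m/s
L = 33.8889 * 32 / 51
L = 1084.4444 / 51
L = 21.3 m

21.3


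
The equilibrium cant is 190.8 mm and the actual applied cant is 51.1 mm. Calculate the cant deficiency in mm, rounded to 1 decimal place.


Cant deficiency = equilibrium cant - actual cant
CD = 190.8 - 51.1
CD = 139.7 mm

139.7


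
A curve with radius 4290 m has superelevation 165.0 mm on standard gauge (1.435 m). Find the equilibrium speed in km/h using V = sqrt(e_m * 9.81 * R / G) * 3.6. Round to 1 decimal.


Convert cant: e = 165.0 mm = 0.1650 m
V_ms = sqrt(0.1650 * 9.81 * 4290 / 1.435)
V_ms = sqrt(4839.030314) = 69.5631 m/s
V = 69.5631 * 3.6 = 250.4 km/h

250.4


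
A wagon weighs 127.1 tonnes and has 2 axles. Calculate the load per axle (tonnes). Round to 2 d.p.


Load per axle = total weight / number of axles
Load = 127.1 / 2
Load = 63.55 tonnes

63.55


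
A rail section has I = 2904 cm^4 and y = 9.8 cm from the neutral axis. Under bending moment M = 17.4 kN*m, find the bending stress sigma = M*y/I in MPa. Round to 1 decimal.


Convert units:
M = 17.4 kN*m = 17400000 N*mm
y = 9.8 cm = 98 mm
I = 2904 cm^4 = 29040000 mm^4
sigma = 17400000 * 98 / 29040000
sigma = 58.7 MPa

58.7


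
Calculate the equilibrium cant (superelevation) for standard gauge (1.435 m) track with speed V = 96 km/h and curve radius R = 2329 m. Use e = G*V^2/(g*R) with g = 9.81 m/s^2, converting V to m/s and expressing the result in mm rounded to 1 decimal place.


Convert speed: V = 96 / 3.6 = 26.6667 m/s
Apply formula: e = 1.435 * 26.6667^2 / (9.81 * 2329)
e = 1.435 * 711.1111 / 22847.49
e = 0.044663 m = 44.7 mm

44.7


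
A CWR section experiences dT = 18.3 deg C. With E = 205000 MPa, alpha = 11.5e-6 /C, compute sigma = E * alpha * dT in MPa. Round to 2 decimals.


sigma = E * alpha * dT
sigma = 205000 * 11.5e-6 * 18.3
sigma = 2.3575 * 18.3
sigma = 43.14 MPa

43.14


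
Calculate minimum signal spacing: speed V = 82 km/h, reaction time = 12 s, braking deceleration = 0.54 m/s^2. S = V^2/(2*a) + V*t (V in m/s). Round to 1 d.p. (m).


V = 82 / 3.6 = 22.7778 m/s
Braking distance = 22.7778^2 / (2*0.54) = 480.3955 m
Sighting distance = 22.7778 * 12 = 273.3333 m
S = 480.3955 + 273.3333 = 753.7 m

753.7


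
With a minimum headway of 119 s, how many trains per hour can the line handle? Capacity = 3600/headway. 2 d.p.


Capacity = 3600 / headway
Capacity = 3600 / 119
Capacity = 30.25 trains/hour

30.25


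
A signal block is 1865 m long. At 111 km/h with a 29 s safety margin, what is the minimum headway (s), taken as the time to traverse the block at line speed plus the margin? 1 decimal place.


V = 111 / 3.6 = 30.8333 m/s
Block traversal time = 1865 / 30.8333 = 60.4865 s
Headway = 60.4865 + 29
Headway = 89.5 s

89.5


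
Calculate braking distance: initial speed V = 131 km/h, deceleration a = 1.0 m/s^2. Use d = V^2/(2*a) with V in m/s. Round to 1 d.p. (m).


Convert speed: V = 131 / 3.6 = 36.3889 m/s
V^2 = 1324.1512
d = 1324.1512 / (2 * 1.0)
d = 1324.1512 / 2.0
d = 662.1 m

662.1


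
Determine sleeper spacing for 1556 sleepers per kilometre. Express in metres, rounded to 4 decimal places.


Spacing = 1000 m / number of sleepers
Spacing = 1000 / 1556
Spacing = 0.6427 m

0.6427


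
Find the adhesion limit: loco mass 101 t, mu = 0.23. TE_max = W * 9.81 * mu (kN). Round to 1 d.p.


TE_max = W * g * mu
TE_max = 101 * 9.81 * 0.23
TE_max = 990.81 * 0.23
TE_max = 227.9 kN

227.9


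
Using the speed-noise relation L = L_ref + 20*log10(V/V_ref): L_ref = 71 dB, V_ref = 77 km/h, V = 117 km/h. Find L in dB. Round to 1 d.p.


V/V_ref = 117 / 77 = 1.519481
log10(1.519481) = 0.181695
20 * 0.181695 = 3.6339
L = 71 + 3.6339 = 74.6 dB

74.6


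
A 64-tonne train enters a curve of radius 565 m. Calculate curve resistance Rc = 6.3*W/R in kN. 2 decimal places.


Rc = 6.3 * W / R
Rc = 6.3 * 64 / 565
Rc = 403.2 / 565
Rc = 0.71 kN

0.71


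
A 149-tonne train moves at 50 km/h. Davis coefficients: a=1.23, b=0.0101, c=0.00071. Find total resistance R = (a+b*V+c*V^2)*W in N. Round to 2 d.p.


b*V = 0.0101 * 50 = 0.505
c*V^2 = 0.00071 * 2500 = 1.775
R_per_t = 1.23 + 0.505 + 1.775 = 3.51 N/t
R_total = 3.51 * 149 = 522.99 N

522.99


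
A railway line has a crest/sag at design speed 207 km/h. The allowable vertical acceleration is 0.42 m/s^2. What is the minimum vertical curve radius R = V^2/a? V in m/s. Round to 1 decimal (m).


Convert speed: V = 207 / 3.6 = 57.5 m/s
V^2 = 3306.25 m^2/s^2
R_v = 3306.25 / 0.42
R_v = 7872.0 m

7872.0


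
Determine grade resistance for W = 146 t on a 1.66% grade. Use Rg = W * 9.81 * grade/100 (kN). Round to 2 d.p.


Rg = W * 9.81 * grade / 100
Rg = 146 * 9.81 * 1.66 / 100
Rg = 1432.26 * 0.0166
Rg = 23.78 kN

23.78


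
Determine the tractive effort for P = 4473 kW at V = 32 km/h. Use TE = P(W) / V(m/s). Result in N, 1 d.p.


Convert: P = 4473 kW = 4473000 W
V = 32 / 3.6 = 8.8889 m/s
TE = 4473000 / 8.8889
TE = 503212.5 N

503212.5


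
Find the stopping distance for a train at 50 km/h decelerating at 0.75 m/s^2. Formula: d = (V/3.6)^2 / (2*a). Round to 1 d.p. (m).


Convert speed: V = 50 / 3.6 = 13.8889 m/s
V^2 = 192.9012
d = 192.9012 / (2 * 0.75)
d = 192.9012 / 1.5
d = 128.6 m

128.6


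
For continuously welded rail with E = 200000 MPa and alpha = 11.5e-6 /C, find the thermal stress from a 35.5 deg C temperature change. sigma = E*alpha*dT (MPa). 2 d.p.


sigma = E * alpha * dT
sigma = 200000 * 11.5e-6 * 35.5
sigma = 2.3 * 35.5
sigma = 81.65 MPa

81.65


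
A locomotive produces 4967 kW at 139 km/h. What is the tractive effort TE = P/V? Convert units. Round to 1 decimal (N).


Convert: P = 4967 kW = 4967000 W
V = 139 / 3.6 = 38.6111 m/s
TE = 4967000 / 38.6111
TE = 128641.7 N

128641.7


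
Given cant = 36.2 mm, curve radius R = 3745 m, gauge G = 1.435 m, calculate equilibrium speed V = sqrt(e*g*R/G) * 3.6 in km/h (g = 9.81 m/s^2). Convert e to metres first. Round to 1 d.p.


Convert cant: e = 36.2 mm = 0.0362 m
V_ms = sqrt(0.0362 * 9.81 * 3745 / 1.435)
V_ms = sqrt(926.781805) = 30.4431 m/s
V = 30.4431 * 3.6 = 109.6 km/h

109.6


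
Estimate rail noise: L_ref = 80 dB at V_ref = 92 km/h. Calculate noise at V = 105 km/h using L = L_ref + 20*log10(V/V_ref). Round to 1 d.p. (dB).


V/V_ref = 105 / 92 = 1.141304
log10(1.141304) = 0.057401
20 * 0.057401 = 1.148
L = 80 + 1.148 = 81.1 dB

81.1


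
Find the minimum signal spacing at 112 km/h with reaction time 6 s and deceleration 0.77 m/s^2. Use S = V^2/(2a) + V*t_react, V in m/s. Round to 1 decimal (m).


V = 112 / 3.6 = 31.1111 m/s
Braking distance = 31.1111^2 / (2*0.77) = 628.5073 m
Sighting distance = 31.1111 * 6 = 186.6667 m
S = 628.5073 + 186.6667 = 815.2 m

815.2


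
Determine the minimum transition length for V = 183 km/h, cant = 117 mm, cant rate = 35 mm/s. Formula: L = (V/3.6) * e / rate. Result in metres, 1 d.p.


Convert speed: V = 183 / 3.6 = 50.8333 m/s
L = 50.8333 * 117 / 35
L = 5947.5 / 35
L = 169.9 m

169.9


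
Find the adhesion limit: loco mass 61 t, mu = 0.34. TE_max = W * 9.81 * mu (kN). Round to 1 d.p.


TE_max = W * g * mu
TE_max = 61 * 9.81 * 0.34
TE_max = 598.41 * 0.34
TE_max = 203.5 kN

203.5


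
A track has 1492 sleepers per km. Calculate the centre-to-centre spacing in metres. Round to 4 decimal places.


Spacing = 1000 m / number of sleepers
Spacing = 1000 / 1492
Spacing = 0.6702 m

0.6702


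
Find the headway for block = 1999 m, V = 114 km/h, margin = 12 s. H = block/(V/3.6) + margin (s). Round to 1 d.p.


V = 114 / 3.6 = 31.6667 m/s
Block traversal time = 1999 / 31.6667 = 63.1263 s
Headway = 63.1263 + 12
Headway = 75.1 s

75.1


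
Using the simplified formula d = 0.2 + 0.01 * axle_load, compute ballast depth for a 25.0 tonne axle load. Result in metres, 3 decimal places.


d = 0.2 + 0.01 * 25.0
d = 0.2 + 0.25
d = 0.450 m

0.450


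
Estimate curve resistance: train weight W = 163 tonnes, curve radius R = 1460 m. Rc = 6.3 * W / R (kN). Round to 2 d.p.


Rc = 6.3 * W / R
Rc = 6.3 * 163 / 1460
Rc = 1026.9 / 1460
Rc = 0.70 kN

0.70


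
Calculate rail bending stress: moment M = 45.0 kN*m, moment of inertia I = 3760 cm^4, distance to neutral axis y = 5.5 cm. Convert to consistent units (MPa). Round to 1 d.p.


Convert units:
M = 45.0 kN*m = 45000000 N*mm
y = 5.5 cm = 55 mm
I = 3760 cm^4 = 37600000 mm^4
sigma = 45000000 * 55 / 37600000
sigma = 65.8 MPa

65.8


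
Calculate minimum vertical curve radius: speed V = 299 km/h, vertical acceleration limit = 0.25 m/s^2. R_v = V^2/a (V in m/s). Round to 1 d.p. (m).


Convert speed: V = 299 / 3.6 = 83.0556 m/s
V^2 = 6898.2253 m^2/s^2
R_v = 6898.2253 / 0.25
R_v = 27592.9 m

27592.9


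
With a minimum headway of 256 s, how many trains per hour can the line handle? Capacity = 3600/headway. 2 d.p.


Capacity = 3600 / headway
Capacity = 3600 / 256
Capacity = 14.06 trains/hour

14.06


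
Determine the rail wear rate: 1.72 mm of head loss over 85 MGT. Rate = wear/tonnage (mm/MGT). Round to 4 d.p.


Wear rate = total wear / cumulative tonnage
Rate = 1.72 / 85
Rate = 0.0202 mm/MGT

0.0202


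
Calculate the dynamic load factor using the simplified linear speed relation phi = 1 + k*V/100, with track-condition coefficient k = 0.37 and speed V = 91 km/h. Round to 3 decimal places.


phi = 1 + k * V / 100
phi = 1 + 0.37 * 91 / 100
phi = 1 + 0.3367
phi = 1.337

1.337


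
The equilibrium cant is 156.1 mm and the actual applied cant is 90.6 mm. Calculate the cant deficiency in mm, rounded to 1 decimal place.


Cant deficiency = equilibrium cant - actual cant
CD = 156.1 - 90.6
CD = 65.5 mm

65.5


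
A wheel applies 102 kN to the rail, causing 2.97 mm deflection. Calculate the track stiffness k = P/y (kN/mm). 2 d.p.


Track stiffness k = P / y
k = 102 / 2.97
k = 34.34 kN/mm

34.34


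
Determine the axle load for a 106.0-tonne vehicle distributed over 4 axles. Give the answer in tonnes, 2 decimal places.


Load per axle = total weight / number of axles
Load = 106.0 / 4
Load = 26.50 tonnes

26.50


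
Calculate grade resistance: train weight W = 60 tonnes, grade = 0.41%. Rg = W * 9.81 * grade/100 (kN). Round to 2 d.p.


Rg = W * 9.81 * grade / 100
Rg = 60 * 9.81 * 0.41 / 100
Rg = 588.6 * 0.0041
Rg = 2.41 kN

2.41


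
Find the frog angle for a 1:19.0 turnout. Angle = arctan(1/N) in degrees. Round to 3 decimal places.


1/N = 1/19.0 = 0.052632
angle = arctan(0.052632) = 0.052583 rad
angle = 0.052583 * 180/pi = 3.013 degrees

3.013


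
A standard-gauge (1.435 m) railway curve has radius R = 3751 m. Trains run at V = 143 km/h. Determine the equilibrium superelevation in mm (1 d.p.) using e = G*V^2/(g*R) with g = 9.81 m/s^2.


Convert speed: V = 143 / 3.6 = 39.7222 m/s
Apply formula: e = 1.435 * 39.7222^2 / (9.81 * 3751)
e = 1.435 * 1577.8549 / 36797.31
e = 0.061532 m = 61.5 mm

61.5


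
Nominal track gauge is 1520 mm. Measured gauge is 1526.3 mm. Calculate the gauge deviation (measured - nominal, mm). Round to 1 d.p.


Deviation = measured - nominal
Deviation = 1526.3 - 1520
Deviation = 6.3 mm

6.3


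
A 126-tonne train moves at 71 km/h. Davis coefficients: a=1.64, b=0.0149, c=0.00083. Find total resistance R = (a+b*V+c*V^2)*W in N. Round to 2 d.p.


b*V = 0.0149 * 71 = 1.0579
c*V^2 = 0.00083 * 5041 = 4.18403
R_per_t = 1.64 + 1.0579 + 4.18403 = 6.88193 N/t
R_total = 6.88193 * 126 = 867.12 N

867.12


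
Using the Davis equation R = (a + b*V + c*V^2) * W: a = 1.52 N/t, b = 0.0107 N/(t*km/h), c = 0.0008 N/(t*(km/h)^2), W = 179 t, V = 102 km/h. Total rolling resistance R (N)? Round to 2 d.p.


b*V = 0.0107 * 102 = 1.0914
c*V^2 = 0.0008 * 10404 = 8.3232
R_per_t = 1.52 + 1.0914 + 8.3232 = 10.9346 N/t
R_total = 10.9346 * 179 = 1957.29 N

1957.29


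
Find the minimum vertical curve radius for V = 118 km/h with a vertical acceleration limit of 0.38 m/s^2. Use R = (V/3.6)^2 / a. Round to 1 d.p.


Convert speed: V = 118 / 3.6 = 32.7778 m/s
V^2 = 1074.3827 m^2/s^2
R_v = 1074.3827 / 0.38
R_v = 2827.3 m

2827.3


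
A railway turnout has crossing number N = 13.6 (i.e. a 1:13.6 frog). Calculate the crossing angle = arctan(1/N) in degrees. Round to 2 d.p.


1/N = 1/13.6 = 0.073529
angle = arctan(0.073529) = 0.073397 rad
angle = 0.073397 * 180/pi = 4.21 degrees

4.21


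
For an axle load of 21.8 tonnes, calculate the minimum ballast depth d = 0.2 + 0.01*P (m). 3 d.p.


d = 0.2 + 0.01 * 21.8
d = 0.2 + 0.218
d = 0.418 m

0.418


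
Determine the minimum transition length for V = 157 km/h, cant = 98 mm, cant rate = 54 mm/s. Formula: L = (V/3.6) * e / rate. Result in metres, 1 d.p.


Convert speed: V = 157 / 3.6 = 43.6111 m/s
L = 43.6111 * 98 / 54
L = 4273.8889 / 54
L = 79.1 m

79.1


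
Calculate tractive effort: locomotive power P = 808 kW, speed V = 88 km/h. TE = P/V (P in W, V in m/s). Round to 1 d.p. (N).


Convert: P = 808 kW = 808000 W
V = 88 / 3.6 = 24.4444 m/s
TE = 808000 / 24.4444
TE = 33054.5 N

33054.5


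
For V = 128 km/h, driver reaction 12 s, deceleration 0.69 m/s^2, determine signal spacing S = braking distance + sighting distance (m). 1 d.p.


V = 128 / 3.6 = 35.5556 m/s
Braking distance = 35.5556^2 / (2*0.69) = 916.0852 m
Sighting distance = 35.5556 * 12 = 426.6667 m
S = 916.0852 + 426.6667 = 1342.8 m

1342.8


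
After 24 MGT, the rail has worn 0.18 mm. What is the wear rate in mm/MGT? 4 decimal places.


Wear rate = total wear / cumulative tonnage
Rate = 0.18 / 24
Rate = 0.0075 mm/MGT

0.0075


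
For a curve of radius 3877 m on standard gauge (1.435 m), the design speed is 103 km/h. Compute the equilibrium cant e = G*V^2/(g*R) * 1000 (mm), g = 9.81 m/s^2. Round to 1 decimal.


Convert speed: V = 103 / 3.6 = 28.6111 m/s
Apply formula: e = 1.435 * 28.6111^2 / (9.81 * 3877)
e = 1.435 * 818.5957 / 38033.37
e = 0.030886 m = 30.9 mm

30.9


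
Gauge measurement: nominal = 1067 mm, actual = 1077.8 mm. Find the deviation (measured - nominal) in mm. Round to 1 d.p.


Deviation = measured - nominal
Deviation = 1077.8 - 1067
Deviation = 10.8 mm

10.8


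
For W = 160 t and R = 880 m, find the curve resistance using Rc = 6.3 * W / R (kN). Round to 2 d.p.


Rc = 6.3 * W / R
Rc = 6.3 * 160 / 880
Rc = 1008.0 / 880
Rc = 1.15 kN

1.15


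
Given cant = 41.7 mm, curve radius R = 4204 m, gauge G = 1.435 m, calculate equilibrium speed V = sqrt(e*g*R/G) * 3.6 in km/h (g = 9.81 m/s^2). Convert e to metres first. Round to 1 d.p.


Convert cant: e = 41.7 mm = 0.0417 m
V_ms = sqrt(0.0417 * 9.81 * 4204 / 1.435)
V_ms = sqrt(1198.438821) = 34.6185 m/s
V = 34.6185 * 3.6 = 124.6 km/h

124.6


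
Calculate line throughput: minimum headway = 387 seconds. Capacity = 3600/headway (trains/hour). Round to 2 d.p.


Capacity = 3600 / headway
Capacity = 3600 / 387
Capacity = 9.30 trains/hour

9.30


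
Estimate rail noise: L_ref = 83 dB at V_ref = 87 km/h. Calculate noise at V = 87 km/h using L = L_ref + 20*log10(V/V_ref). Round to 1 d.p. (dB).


V/V_ref = 87 / 87 = 1.0
log10(1.0) = 0.0
20 * 0.0 = 0.0
L = 83 + 0.0 = 83.0 dB

83.0


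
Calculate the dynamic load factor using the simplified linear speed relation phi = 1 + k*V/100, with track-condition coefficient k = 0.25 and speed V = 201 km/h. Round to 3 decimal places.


phi = 1 + k * V / 100
phi = 1 + 0.25 * 201 / 100
phi = 1 + 0.5025
phi = 1.503

1.503


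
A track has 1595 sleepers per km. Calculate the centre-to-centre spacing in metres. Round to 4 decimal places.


Spacing = 1000 m / number of sleepers
Spacing = 1000 / 1595
Spacing = 0.6270 m

0.6270


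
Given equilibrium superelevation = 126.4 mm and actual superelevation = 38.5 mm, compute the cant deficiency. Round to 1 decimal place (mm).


Cant deficiency = equilibrium cant - actual cant
CD = 126.4 - 38.5
CD = 87.9 mm

87.9


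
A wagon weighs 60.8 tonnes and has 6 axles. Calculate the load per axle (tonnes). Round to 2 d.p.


Load per axle = total weight / number of axles
Load = 60.8 / 6
Load = 10.13 tonnes

10.13


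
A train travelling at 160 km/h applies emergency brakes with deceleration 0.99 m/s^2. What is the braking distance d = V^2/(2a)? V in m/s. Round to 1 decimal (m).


Convert speed: V = 160 / 3.6 = 44.4444 m/s
V^2 = 1975.3086
d = 1975.3086 / (2 * 0.99)
d = 1975.3086 / 1.98
d = 997.6 m

997.6


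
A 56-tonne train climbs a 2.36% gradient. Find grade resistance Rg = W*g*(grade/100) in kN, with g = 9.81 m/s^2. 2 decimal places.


Rg = W * 9.81 * grade / 100
Rg = 56 * 9.81 * 2.36 / 100
Rg = 549.36 * 0.0236
Rg = 12.96 kN

12.96


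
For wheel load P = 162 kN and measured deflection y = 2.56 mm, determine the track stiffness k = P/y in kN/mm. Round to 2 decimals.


Track stiffness k = P / y
k = 162 / 2.56
k = 63.28 kN/mm

63.28


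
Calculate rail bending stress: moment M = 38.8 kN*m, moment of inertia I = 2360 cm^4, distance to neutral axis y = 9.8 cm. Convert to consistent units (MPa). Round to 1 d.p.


Convert units:
M = 38.8 kN*m = 38800000 N*mm
y = 9.8 cm = 98 mm
I = 2360 cm^4 = 23600000 mm^4
sigma = 38800000 * 98 / 23600000
sigma = 161.1 MPa

161.1


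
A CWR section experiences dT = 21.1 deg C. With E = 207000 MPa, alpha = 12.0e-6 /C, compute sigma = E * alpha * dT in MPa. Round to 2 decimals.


sigma = E * alpha * dT
sigma = 207000 * 12.0e-6 * 21.1
sigma = 2.484 * 21.1
sigma = 52.41 MPa

52.41


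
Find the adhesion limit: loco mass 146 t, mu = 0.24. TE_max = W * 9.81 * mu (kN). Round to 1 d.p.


TE_max = W * g * mu
TE_max = 146 * 9.81 * 0.24
TE_max = 1432.26 * 0.24
TE_max = 343.7 kN

343.7


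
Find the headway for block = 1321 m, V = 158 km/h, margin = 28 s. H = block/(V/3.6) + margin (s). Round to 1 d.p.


V = 158 / 3.6 = 43.8889 m/s
Block traversal time = 1321 / 43.8889 = 30.0987 s
Headway = 30.0987 + 28
Headway = 58.1 s

58.1


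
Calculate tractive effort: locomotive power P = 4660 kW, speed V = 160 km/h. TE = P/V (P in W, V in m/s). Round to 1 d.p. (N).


Convert: P = 4660 kW = 4660000 W
V = 160 / 3.6 = 44.4444 m/s
TE = 4660000 / 44.4444
TE = 104850.0 N

104850.0


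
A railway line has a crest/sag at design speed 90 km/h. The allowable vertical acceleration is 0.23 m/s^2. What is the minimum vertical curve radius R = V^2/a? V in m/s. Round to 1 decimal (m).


Convert speed: V = 90 / 3.6 = 25.0 m/s
V^2 = 625.0 m^2/s^2
R_v = 625.0 / 0.23
R_v = 2717.4 m

2717.4


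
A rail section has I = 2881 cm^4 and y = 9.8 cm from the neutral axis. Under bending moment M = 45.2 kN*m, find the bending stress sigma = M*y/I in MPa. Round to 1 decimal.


Convert units:
M = 45.2 kN*m = 45200000 N*mm
y = 9.8 cm = 98 mm
I = 2881 cm^4 = 28810000 mm^4
sigma = 45200000 * 98 / 28810000
sigma = 153.8 MPa

153.8


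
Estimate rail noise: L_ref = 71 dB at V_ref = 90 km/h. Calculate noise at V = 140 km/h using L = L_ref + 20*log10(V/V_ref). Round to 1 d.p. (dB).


V/V_ref = 140 / 90 = 1.555556
log10(1.555556) = 0.191886
20 * 0.191886 = 3.8377
L = 71 + 3.8377 = 74.8 dB

74.8


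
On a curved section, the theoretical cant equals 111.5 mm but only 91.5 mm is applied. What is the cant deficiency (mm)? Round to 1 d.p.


Cant deficiency = equilibrium cant - actual cant
CD = 111.5 - 91.5
CD = 20.0 mm

20.0


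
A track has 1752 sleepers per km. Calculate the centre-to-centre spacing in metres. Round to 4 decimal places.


Spacing = 1000 m / number of sleepers
Spacing = 1000 / 1752
Spacing = 0.5708 m

0.5708


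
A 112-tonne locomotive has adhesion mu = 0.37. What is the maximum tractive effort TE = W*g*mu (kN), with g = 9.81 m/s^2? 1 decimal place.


TE_max = W * g * mu
TE_max = 112 * 9.81 * 0.37
TE_max = 1098.72 * 0.37
TE_max = 406.5 kN

406.5


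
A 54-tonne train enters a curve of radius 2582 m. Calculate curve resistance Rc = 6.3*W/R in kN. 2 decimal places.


Rc = 6.3 * W / R
Rc = 6.3 * 54 / 2582
Rc = 340.2 / 2582
Rc = 0.13 kN

0.13


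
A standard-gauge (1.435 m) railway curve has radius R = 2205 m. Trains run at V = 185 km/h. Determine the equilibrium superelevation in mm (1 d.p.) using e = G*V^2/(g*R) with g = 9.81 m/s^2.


Convert speed: V = 185 / 3.6 = 51.3889 m/s
Apply formula: e = 1.435 * 51.3889^2 / (9.81 * 2205)
e = 1.435 * 2640.8179 / 21631.05
e = 0.175191 m = 175.2 mm

175.2


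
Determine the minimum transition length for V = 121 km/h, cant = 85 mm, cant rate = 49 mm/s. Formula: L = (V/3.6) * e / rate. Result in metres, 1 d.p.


Convert speed: V = 121 / 3.6 = 33.6111 m/s
L = 33.6111 * 85 / 49
L = 2856.9444 / 49
L = 58.3 m

58.3


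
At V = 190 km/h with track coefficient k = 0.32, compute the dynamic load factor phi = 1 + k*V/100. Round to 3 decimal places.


phi = 1 + k * V / 100
phi = 1 + 0.32 * 190 / 100
phi = 1 + 0.608
phi = 1.608

1.608


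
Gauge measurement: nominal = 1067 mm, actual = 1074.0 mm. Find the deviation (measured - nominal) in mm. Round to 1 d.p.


Deviation = measured - nominal
Deviation = 1074.0 - 1067
Deviation = 7.0 mm

7.0


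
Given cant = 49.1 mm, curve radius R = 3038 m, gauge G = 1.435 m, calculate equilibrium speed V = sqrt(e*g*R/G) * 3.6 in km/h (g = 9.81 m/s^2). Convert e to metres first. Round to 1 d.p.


Convert cant: e = 49.1 mm = 0.0491 m
V_ms = sqrt(0.0491 * 9.81 * 3038 / 1.435)
V_ms = sqrt(1019.732751) = 31.9333 m/s
V = 31.9333 * 3.6 = 115.0 km/h

115.0


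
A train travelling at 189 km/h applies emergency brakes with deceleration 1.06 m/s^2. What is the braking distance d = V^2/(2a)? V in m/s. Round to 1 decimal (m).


Convert speed: V = 189 / 3.6 = 52.5 m/s
V^2 = 2756.25
d = 2756.25 / (2 * 1.06)
d = 2756.25 / 2.12
d = 1300.1 m

1300.1


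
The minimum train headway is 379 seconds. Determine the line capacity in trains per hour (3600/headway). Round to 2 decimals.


Capacity = 3600 / headway
Capacity = 3600 / 379
Capacity = 9.50 trains/hour

9.50


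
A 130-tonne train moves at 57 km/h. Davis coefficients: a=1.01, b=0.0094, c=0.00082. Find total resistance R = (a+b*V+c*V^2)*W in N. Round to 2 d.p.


b*V = 0.0094 * 57 = 0.5358
c*V^2 = 0.00082 * 3249 = 2.66418
R_per_t = 1.01 + 0.5358 + 2.66418 = 4.20998 N/t
R_total = 4.20998 * 130 = 547.30 N

547.30


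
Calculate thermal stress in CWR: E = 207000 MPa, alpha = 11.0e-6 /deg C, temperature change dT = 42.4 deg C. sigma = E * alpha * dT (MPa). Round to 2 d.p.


sigma = E * alpha * dT
sigma = 207000 * 11.0e-6 * 42.4
sigma = 2.277 * 42.4
sigma = 96.54 MPa

96.54


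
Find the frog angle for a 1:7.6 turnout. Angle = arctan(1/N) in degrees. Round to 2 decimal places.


1/N = 1/7.6 = 0.131579
angle = arctan(0.131579) = 0.130827 rad
angle = 0.130827 * 180/pi = 7.50 degrees

7.50


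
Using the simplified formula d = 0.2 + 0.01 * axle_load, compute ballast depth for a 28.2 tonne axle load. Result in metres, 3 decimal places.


d = 0.2 + 0.01 * 28.2
d = 0.2 + 0.282
d = 0.482 m

0.482


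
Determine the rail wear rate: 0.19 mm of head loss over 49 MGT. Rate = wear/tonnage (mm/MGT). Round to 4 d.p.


Wear rate = total wear / cumulative tonnage
Rate = 0.19 / 49
Rate = 0.0039 mm/MGT

0.0039


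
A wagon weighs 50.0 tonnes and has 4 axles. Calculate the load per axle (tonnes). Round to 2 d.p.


Load per axle = total weight / number of axles
Load = 50.0 / 4
Load = 12.50 tonnes

12.50


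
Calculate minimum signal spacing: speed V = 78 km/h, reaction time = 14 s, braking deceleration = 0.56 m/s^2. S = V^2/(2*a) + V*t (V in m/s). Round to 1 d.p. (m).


V = 78 / 3.6 = 21.6667 m/s
Braking distance = 21.6667^2 / (2*0.56) = 419.1468 m
Sighting distance = 21.6667 * 14 = 303.3333 m
S = 419.1468 + 303.3333 = 722.5 m

722.5


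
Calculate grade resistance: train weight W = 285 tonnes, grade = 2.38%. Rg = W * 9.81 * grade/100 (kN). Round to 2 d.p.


Rg = W * 9.81 * grade / 100
Rg = 285 * 9.81 * 2.38 / 100
Rg = 2795.85 * 0.0238
Rg = 66.54 kN

66.54


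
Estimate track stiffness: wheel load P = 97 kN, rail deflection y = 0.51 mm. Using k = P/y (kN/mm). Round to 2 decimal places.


Track stiffness k = P / y
k = 97 / 0.51
k = 190.20 kN/mm

190.20


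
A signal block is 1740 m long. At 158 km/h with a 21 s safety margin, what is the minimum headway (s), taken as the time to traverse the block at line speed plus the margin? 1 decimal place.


V = 158 / 3.6 = 43.8889 m/s
Block traversal time = 1740 / 43.8889 = 39.6456 s
Headway = 39.6456 + 21
Headway = 60.6 s

60.6


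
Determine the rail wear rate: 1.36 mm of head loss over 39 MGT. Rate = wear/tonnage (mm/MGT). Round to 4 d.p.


Wear rate = total wear / cumulative tonnage
Rate = 1.36 / 39
Rate = 0.0349 mm/MGT

0.0349


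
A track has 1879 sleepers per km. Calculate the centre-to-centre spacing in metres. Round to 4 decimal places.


Spacing = 1000 m / number of sleepers
Spacing = 1000 / 1879
Spacing = 0.5322 m

0.5322


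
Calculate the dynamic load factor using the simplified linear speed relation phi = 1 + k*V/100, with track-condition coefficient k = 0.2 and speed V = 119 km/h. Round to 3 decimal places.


phi = 1 + k * V / 100
phi = 1 + 0.2 * 119 / 100
phi = 1 + 0.238
phi = 1.238

1.238


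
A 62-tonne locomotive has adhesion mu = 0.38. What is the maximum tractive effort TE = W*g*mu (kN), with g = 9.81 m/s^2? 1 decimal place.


TE_max = W * g * mu
TE_max = 62 * 9.81 * 0.38
TE_max = 608.22 * 0.38
TE_max = 231.1 kN

231.1


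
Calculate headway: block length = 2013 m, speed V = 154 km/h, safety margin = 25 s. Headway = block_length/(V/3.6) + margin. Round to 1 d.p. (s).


V = 154 / 3.6 = 42.7778 m/s
Block traversal time = 2013 / 42.7778 = 47.0571 s
Headway = 47.0571 + 25
Headway = 72.1 s

72.1


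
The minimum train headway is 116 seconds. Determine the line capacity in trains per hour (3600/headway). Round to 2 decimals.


Capacity = 3600 / headway
Capacity = 3600 / 116
Capacity = 31.03 trains/hour

31.03


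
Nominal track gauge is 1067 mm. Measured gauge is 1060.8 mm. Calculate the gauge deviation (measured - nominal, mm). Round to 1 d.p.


Deviation = measured - nominal
Deviation = 1060.8 - 1067
Deviation = -6.2 mm

-6.2


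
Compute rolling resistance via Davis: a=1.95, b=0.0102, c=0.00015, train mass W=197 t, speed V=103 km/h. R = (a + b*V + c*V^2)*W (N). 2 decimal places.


b*V = 0.0102 * 103 = 1.0506
c*V^2 = 0.00015 * 10609 = 1.59135
R_per_t = 1.95 + 1.0506 + 1.59135 = 4.59195 N/t
R_total = 4.59195 * 197 = 904.61 N

904.61


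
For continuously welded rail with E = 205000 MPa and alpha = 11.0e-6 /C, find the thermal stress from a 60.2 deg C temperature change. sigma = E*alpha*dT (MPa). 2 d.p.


sigma = E * alpha * dT
sigma = 205000 * 11.0e-6 * 60.2
sigma = 2.255 * 60.2
sigma = 135.75 MPa

135.75


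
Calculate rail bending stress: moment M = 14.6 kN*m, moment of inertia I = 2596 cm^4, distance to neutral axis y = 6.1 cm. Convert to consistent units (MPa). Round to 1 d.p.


Convert units:
M = 14.6 kN*m = 14600000 N*mm
y = 6.1 cm = 61 mm
I = 2596 cm^4 = 25960000 mm^4
sigma = 14600000 * 61 / 25960000
sigma = 34.3 MPa

34.3


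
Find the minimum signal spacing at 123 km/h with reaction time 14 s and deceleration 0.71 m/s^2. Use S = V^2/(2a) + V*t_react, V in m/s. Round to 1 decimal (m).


V = 123 / 3.6 = 34.1667 m/s
Braking distance = 34.1667^2 / (2*0.71) = 822.0853 m
Sighting distance = 34.1667 * 14 = 478.3333 m
S = 822.0853 + 478.3333 = 1300.4 m

1300.4


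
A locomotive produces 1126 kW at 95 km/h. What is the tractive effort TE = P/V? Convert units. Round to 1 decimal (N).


Convert: P = 1126 kW = 1126000 W
V = 95 / 3.6 = 26.3889 m/s
TE = 1126000 / 26.3889
TE = 42669.5 N

42669.5


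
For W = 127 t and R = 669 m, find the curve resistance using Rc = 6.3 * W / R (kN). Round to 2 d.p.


Rc = 6.3 * W / R
Rc = 6.3 * 127 / 669
Rc = 800.1 / 669
Rc = 1.20 kN

1.20


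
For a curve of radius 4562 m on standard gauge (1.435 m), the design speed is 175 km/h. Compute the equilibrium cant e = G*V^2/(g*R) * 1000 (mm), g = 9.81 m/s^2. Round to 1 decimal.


Convert speed: V = 175 / 3.6 = 48.6111 m/s
Apply formula: e = 1.435 * 48.6111^2 / (9.81 * 4562)
e = 1.435 * 2363.0401 / 44753.22
e = 0.07577 m = 75.8 mm

75.8


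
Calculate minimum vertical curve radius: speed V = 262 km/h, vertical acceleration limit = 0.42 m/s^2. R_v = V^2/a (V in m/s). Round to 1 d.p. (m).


Convert speed: V = 262 / 3.6 = 72.7778 m/s
V^2 = 5296.6049 m^2/s^2
R_v = 5296.6049 / 0.42
R_v = 12611.0 m

12611.0


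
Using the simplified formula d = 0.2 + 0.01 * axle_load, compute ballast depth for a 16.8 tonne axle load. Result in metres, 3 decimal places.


d = 0.2 + 0.01 * 16.8
d = 0.2 + 0.168
d = 0.368 m

0.368


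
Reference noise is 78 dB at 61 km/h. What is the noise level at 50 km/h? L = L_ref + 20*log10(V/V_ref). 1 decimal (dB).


V/V_ref = 50 / 61 = 0.819672
log10(0.819672) = -0.08636
20 * -0.08636 = -1.7272
L = 78 + -1.7272 = 76.3 dB

76.3


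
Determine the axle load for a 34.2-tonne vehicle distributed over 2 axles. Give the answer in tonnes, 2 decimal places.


Load per axle = total weight / number of axles
Load = 34.2 / 2
Load = 17.10 tonnes

17.10


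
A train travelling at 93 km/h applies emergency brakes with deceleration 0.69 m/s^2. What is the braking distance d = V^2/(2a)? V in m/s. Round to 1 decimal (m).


Convert speed: V = 93 / 3.6 = 25.8333 m/s
V^2 = 667.3611
d = 667.3611 / (2 * 0.69)
d = 667.3611 / 1.38
d = 483.6 m

483.6


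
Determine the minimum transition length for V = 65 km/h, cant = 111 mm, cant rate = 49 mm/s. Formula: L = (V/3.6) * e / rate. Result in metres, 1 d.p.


Convert speed: V = 65 / 3.6 = 18.0556 m/s
L = 18.0556 * 111 / 49
L = 2004.1667 / 49
L = 40.9 m

40.9


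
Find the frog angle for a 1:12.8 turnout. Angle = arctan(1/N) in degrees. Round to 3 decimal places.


1/N = 1/12.8 = 0.078125
angle = arctan(0.078125) = 0.077967 rad
angle = 0.077967 * 180/pi = 4.467 degrees

4.467


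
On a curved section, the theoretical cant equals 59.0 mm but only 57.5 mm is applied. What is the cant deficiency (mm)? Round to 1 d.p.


Cant deficiency = equilibrium cant - actual cant
CD = 59.0 - 57.5
CD = 1.5 mm

1.5


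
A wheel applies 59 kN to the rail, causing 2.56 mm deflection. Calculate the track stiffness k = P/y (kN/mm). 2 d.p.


Track stiffness k = P / y
k = 59 / 2.56
k = 23.05 kN/mm

23.05


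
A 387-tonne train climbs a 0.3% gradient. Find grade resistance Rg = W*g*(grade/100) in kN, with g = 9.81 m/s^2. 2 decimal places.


Rg = W * 9.81 * grade / 100
Rg = 387 * 9.81 * 0.3 / 100
Rg = 3796.47 * 0.003
Rg = 11.39 kN

11.39


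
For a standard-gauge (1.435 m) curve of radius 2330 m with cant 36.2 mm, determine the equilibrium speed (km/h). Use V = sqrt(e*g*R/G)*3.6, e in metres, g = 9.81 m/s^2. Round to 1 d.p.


Convert cant: e = 36.2 mm = 0.0362 m
V_ms = sqrt(0.0362 * 9.81 * 2330 / 1.435)
V_ms = sqrt(576.60924) = 24.0127 m/s
V = 24.0127 * 3.6 = 86.4 km/h

86.4


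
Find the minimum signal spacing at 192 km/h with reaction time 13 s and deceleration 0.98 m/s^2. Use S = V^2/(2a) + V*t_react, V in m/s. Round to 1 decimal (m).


V = 192 / 3.6 = 53.3333 m/s
Braking distance = 53.3333^2 / (2*0.98) = 1451.2472 m
Sighting distance = 53.3333 * 13 = 693.3333 m
S = 1451.2472 + 693.3333 = 2144.6 m

2144.6


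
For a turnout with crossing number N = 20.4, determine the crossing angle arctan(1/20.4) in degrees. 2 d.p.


1/N = 1/20.4 = 0.04902
angle = arctan(0.04902) = 0.04898 rad
angle = 0.04898 * 180/pi = 2.81 degrees

2.81


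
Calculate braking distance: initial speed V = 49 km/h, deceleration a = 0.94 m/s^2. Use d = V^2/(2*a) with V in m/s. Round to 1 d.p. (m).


Convert speed: V = 49 / 3.6 = 13.6111 m/s
V^2 = 185.2623
d = 185.2623 / (2 * 0.94)
d = 185.2623 / 1.88
d = 98.5 m

98.5


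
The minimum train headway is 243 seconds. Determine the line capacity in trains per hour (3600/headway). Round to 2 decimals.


Capacity = 3600 / headway
Capacity = 3600 / 243
Capacity = 14.81 trains/hour

14.81


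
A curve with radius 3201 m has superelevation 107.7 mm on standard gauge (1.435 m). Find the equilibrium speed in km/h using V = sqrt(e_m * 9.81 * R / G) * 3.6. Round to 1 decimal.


Convert cant: e = 107.7 mm = 0.1077 m
V_ms = sqrt(0.1077 * 9.81 * 3201 / 1.435)
V_ms = sqrt(2356.77696) = 48.5466 m/s
V = 48.5466 * 3.6 = 174.8 km/h

174.8


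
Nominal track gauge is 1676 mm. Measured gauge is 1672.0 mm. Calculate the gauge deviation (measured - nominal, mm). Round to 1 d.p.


Deviation = measured - nominal
Deviation = 1672.0 - 1676
Deviation = -4.0 mm

-4.0


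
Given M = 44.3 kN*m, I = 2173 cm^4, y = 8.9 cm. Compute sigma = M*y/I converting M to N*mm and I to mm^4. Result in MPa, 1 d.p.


Convert units:
M = 44.3 kN*m = 44300000 N*mm
y = 8.9 cm = 89 mm
I = 2173 cm^4 = 21730000 mm^4
sigma = 44300000 * 89 / 21730000
sigma = 181.4 MPa

181.4


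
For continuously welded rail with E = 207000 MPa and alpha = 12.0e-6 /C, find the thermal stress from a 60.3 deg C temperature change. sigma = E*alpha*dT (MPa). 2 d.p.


sigma = E * alpha * dT
sigma = 207000 * 12.0e-6 * 60.3
sigma = 2.484 * 60.3
sigma = 149.79 MPa

149.79


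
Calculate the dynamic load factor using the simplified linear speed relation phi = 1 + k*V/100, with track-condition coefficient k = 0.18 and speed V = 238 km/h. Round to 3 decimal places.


phi = 1 + k * V / 100
phi = 1 + 0.18 * 238 / 100
phi = 1 + 0.4284
phi = 1.428

1.428


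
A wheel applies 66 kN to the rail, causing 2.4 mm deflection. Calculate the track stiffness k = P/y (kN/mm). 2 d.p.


Track stiffness k = P / y
k = 66 / 2.4
k = 27.50 kN/mm

27.50


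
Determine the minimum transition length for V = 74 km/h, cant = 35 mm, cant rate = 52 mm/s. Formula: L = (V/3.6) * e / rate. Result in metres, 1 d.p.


Convert speed: V = 74 / 3.6 = 20.5556 m/s
L = 20.5556 * 35 / 52
L = 719.4444 / 52
L = 13.8 m

13.8


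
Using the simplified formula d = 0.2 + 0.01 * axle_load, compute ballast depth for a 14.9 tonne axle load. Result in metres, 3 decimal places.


d = 0.2 + 0.01 * 14.9
d = 0.2 + 0.149
d = 0.349 m

0.349


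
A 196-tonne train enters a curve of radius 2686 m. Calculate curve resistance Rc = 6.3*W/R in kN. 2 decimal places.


Rc = 6.3 * W / R
Rc = 6.3 * 196 / 2686
Rc = 1234.8 / 2686
Rc = 0.46 kN

0.46


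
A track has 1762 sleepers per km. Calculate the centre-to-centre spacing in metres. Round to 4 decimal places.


Spacing = 1000 m / number of sleepers
Spacing = 1000 / 1762
Spacing = 0.5675 m

0.5675


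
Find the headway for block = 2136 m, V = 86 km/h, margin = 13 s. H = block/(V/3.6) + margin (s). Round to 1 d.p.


V = 86 / 3.6 = 23.8889 m/s
Block traversal time = 2136 / 23.8889 = 89.414 s
Headway = 89.414 + 13
Headway = 102.4 s

102.4


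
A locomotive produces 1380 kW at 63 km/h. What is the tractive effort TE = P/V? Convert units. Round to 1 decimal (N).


Convert: P = 1380 kW = 1380000 W
V = 63 / 3.6 = 17.5 m/s
TE = 1380000 / 17.5
TE = 78857.1 N

78857.1


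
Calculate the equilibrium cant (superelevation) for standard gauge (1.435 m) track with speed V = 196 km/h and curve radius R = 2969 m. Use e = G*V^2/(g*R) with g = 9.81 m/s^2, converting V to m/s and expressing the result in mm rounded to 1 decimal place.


Convert speed: V = 196 / 3.6 = 54.4444 m/s
Apply formula: e = 1.435 * 54.4444^2 / (9.81 * 2969)
e = 1.435 * 2964.1975 / 29125.89
e = 0.146043 m = 146.0 mm

146.0


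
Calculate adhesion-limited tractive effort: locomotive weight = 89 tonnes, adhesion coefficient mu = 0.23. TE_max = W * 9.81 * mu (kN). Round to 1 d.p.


TE_max = W * g * mu
TE_max = 89 * 9.81 * 0.23
TE_max = 873.09 * 0.23
TE_max = 200.8 kN

200.8


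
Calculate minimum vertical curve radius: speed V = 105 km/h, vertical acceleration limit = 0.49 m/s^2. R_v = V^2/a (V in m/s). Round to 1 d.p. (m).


Convert speed: V = 105 / 3.6 = 29.1667 m/s
V^2 = 850.6944 m^2/s^2
R_v = 850.6944 / 0.49
R_v = 1736.1 m

1736.1


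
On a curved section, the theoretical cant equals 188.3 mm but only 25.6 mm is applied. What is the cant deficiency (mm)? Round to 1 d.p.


Cant deficiency = equilibrium cant - actual cant
CD = 188.3 - 25.6
CD = 162.7 mm

162.7


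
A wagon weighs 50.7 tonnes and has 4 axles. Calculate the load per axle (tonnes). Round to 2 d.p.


Load per axle = total weight / number of axles
Load = 50.7 / 4
Load = 12.68 tonnes

12.68


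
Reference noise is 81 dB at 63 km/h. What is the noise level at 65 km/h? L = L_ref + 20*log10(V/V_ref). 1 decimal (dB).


V/V_ref = 65 / 63 = 1.031746
log10(1.031746) = 0.013573
20 * 0.013573 = 0.2715
L = 81 + 0.2715 = 81.3 dB

81.3


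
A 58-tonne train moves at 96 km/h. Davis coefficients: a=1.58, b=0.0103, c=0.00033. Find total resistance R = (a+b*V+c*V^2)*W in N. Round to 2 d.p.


b*V = 0.0103 * 96 = 0.9888
c*V^2 = 0.00033 * 9216 = 3.04128
R_per_t = 1.58 + 0.9888 + 3.04128 = 5.61008 N/t
R_total = 5.61008 * 58 = 325.38 N

325.38


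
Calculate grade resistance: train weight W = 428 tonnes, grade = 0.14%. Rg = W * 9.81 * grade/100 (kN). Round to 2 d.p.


Rg = W * 9.81 * grade / 100
Rg = 428 * 9.81 * 0.14 / 100
Rg = 4198.68 * 0.0014
Rg = 5.88 kN

5.88


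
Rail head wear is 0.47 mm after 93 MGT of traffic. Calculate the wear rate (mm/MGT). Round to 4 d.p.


Wear rate = total wear / cumulative tonnage
Rate = 0.47 / 93
Rate = 0.0051 mm/MGT

0.0051


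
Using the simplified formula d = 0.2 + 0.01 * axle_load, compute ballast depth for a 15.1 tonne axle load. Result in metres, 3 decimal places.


d = 0.2 + 0.01 * 15.1
d = 0.2 + 0.151
d = 0.351 m

0.351


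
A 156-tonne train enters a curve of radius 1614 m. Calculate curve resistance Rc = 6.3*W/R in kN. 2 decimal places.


Rc = 6.3 * W / R
Rc = 6.3 * 156 / 1614
Rc = 982.8 / 1614
Rc = 0.61 kN

0.61


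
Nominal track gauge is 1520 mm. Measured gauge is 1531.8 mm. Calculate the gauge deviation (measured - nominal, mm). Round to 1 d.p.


Deviation = measured - nominal
Deviation = 1531.8 - 1520
Deviation = 11.8 mm

11.8


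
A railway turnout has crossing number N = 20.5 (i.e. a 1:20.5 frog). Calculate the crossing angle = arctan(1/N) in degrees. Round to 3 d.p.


1/N = 1/20.5 = 0.04878
angle = arctan(0.04878) = 0.048742 rad
angle = 0.048742 * 180/pi = 2.793 degrees

2.793


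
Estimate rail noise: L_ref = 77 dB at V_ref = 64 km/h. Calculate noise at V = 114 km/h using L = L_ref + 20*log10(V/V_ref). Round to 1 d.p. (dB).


V/V_ref = 114 / 64 = 1.78125
log10(1.78125) = 0.250725
20 * 0.250725 = 5.0145
L = 77 + 5.0145 = 82.0 dB

82.0


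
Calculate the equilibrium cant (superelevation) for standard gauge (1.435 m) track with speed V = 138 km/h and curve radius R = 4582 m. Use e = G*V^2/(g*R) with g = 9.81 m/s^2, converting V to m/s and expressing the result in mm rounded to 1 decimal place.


Convert speed: V = 138 / 3.6 = 38.3333 m/s
Apply formula: e = 1.435 * 38.3333^2 / (9.81 * 4582)
e = 1.435 * 1469.4444 / 44949.42
e = 0.046912 m = 46.9 mm

46.9


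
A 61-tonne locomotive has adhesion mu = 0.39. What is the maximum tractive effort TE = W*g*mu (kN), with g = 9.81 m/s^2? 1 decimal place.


TE_max = W * g * mu
TE_max = 61 * 9.81 * 0.39
TE_max = 598.41 * 0.39
TE_max = 233.4 kN

233.4


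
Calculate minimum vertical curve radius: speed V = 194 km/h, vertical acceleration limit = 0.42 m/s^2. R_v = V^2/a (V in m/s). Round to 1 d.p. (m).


Convert speed: V = 194 / 3.6 = 53.8889 m/s
V^2 = 2904.0123 m^2/s^2
R_v = 2904.0123 / 0.42
R_v = 6914.3 m

6914.3
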